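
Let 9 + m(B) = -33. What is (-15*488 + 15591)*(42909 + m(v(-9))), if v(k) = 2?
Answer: 354552957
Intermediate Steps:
m(B) = -42 (m(B) = -9 - 33 = -42)
(-15*488 + 15591)*(42909 + m(v(-9))) = (-15*488 + 15591)*(42909 - 42) = (-7320 + 15591)*42867 = 8271*42867 = 354552957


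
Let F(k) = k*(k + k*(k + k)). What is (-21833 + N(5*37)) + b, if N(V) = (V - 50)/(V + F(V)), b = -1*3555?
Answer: -64473638389/2539532 ≈ -25388.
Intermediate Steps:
F(k) = k*(k + 2*k²) (F(k) = k*(k + k*(2*k)) = k*(k + 2*k²))
b = -3555
N(V) = (-50 + V)/(V + V²*(1 + 2*V)) (N(V) = (V - 50)/(V + V²*(1 + 2*V)) = (-50 + V)/(V + V²*(1 + 2*V)))
(-21833 + N(5*37)) + b = (-21833 + (-50 + 5*37)/(((5*37))*(1 + (5*37)*(1 + 2*(5*37))))) - 3555 = (-21833 + (-50 + 185)/(185*(1 + 185*(1 + 2*185)))) - 3555 = (-21833 + (1/185)*135/(1 + 185*(1 + 370))) - 3555 = (-21833 + (1/185)*135/(1 + 185*371)) - 3555 = (-21833 + (1/185)*135/(1 + 68635)) - 3555 = (-21833 + (1/185)*135/68636) - 3555 = (-21833 + (1/185)*(1/68636)*135) - 3555 = (-21833 + 27/2539532) - 3555 = -55445602129/2539532 - 3555 = -64473638389/2539532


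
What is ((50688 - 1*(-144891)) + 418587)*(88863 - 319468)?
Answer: -141629750430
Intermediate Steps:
((50688 - 1*(-144891)) + 418587)*(88863 - 319468) = ((50688 + 144891) + 418587)*(-230605) = (195579 + 418587)*(-230605) = 614166*(-230605) = -141629750430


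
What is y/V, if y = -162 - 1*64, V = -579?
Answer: 226/579 ≈ 0.39033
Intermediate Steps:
y = -226 (y = -162 - 64 = -226)
y/V = -226/(-579) = -226*(-1/579) = 226/579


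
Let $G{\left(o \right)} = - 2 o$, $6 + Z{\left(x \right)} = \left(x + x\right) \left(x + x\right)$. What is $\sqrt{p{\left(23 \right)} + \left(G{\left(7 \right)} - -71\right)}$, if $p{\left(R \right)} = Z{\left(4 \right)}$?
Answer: $\sqrt{115} \approx 10.724$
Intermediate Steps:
$Z{\left(x \right)} = -6 + 4 x^{2}$ ($Z{\left(x \right)} = -6 + \left(x + x\right) \left(x + x\right) = -6 + 2 x 2 x = -6 + 4 x^{2}$)
$p{\left(R \right)} = 58$ ($p{\left(R \right)} = -6 + 4 \cdot 4^{2} = -6 + 4 \cdot 16 = -6 + 64 = 58$)
$\sqrt{p{\left(23 \right)} + \left(G{\left(7 \right)} - -71\right)} = \sqrt{58 - -57} = \sqrt{58 + \left(-14 + 71\right)} = \sqrt{58 + 57} = \sqrt{115}$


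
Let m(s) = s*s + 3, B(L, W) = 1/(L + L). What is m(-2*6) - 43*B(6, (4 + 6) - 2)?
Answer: 1721/12 ≈ 143.42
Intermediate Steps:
B(L, W) = 1/(2*L)
m(s) = 3 + s² (m(s) = s² + 3 = 3 + s²)
m(-2*6) - 43*B(6, (4 + 6) - 2) = (3 + (-2*6)²) - 43/(2*6) = (3 + (-12)²) - 43/(2*6) = (3 + 144) - 43*1/12 = 147 - 43/12 = 1721/12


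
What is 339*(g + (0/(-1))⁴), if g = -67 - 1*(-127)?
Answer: 20340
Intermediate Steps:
g = 60 (g = -67 + 127 = 60)
339*(g + (0/(-1))⁴) = 339*(60 + (0/(-1))⁴) = 339*(60 + (0*(-1))⁴) = 339*(60 + 0⁴) = 339*(60 + 0) = 339*60 = 20340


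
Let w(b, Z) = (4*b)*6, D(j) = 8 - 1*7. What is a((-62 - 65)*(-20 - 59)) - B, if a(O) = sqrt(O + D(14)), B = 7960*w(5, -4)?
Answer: -955200 + sqrt(10034) ≈ -9.5510e+5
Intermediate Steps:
D(j) = 1 (D(j) = 8 - 7 = 1)
w(b, Z) = 24*b
B = 955200 (B = 7960*(24*5) = 7960*120 = 955200)
a(O) = sqrt(1 + O) (a(O) = sqrt(O + 1) = sqrt(1 + O))
a((-62 - 65)*(-20 - 59)) - B = sqrt(1 + (-62 - 65)*(-20 - 59)) - 1*955200 = sqrt(1 - 127*(-79)) - 955200 = sqrt(1 + 10033) - 955200 = sqrt(10034) - 955200 = -955200 + sqrt(10034)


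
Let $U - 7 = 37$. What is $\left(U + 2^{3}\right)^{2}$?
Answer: $2704$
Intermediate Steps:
$U = 44$ ($U = 7 + 37 = 44$)
$\left(U + 2^{3}\right)^{2} = \left(44 + 2^{3}\right)^{2} = \left(44 + 8\right)^{2} = 52^{2} = 2704$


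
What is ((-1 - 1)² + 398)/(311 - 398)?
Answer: -134/29 ≈ -4.6207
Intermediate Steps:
((-1 - 1)² + 398)/(311 - 398) = ((-2)² + 398)/(-87) = (4 + 398)*(-1/87) = 402*(-1/87) = -134/29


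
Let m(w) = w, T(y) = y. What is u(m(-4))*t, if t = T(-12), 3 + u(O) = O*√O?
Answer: 36 + 96*I ≈ 36.0 + 96.0*I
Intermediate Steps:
u(O) = -3 + O^(3/2) (u(O) = -3 + O*√O = -3 + O^(3/2))
t = -12
u(m(-4))*t = (-3 + (-4)^(3/2))*(-12) = (-3 - 8*I)*(-12) = 36 + 96*I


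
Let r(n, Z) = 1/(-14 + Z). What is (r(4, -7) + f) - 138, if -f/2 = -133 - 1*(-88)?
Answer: -1009/21 ≈ -48.048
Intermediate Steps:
f = 90 (f = -2*(-133 - 1*(-88)) = -2*(-133 + 88) = -2*(-45) = 90)
(r(4, -7) + f) - 138 = (1/(-14 - 7) + 90) - 138 = (1/(-21) + 90) - 138 = (-1/21 + 90) - 138 = 1889/21 - 138 = -1009/21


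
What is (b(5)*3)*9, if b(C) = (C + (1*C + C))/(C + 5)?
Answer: 81/2 ≈ 40.500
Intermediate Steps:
b(C) = 3*C/(5 + C) (b(C) = (C + (C + C))/(5 + C) = (C + 2*C)/(5 + C) = (3*C)/(5 + C) = 3*C/(5 + C))
(b(5)*3)*9 = ((3*5/(5 + 5))*3)*9 = ((3*5/10)*3)*9 = ((3*5*(⅒))*3)*9 = ((3/2)*3)*9 = (9/2)*9 = 81/2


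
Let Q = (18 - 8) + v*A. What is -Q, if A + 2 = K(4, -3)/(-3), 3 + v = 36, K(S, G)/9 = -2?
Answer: -142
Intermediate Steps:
K(S, G) = -18 (K(S, G) = 9*(-2) = -18)
v = 33 (v = -3 + 36 = 33)
A = 4 (A = -2 - 18/(-3) = -2 - 18*(-⅓) = -2 + 6 = 4)
Q = 142 (Q = (18 - 8) + 33*4 = 10 + 132 = 142)
-Q = -1*142 = -142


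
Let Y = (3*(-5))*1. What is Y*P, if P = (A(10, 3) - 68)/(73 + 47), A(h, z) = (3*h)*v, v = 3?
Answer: -11/4 ≈ -2.7500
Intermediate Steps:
A(h, z) = 9*h (A(h, z) = (3*h)*3 = 9*h)
Y = -15 (Y = -15*1 = -15)
P = 11/60 (P = (9*10 - 68)/(73 + 47) = (90 - 68)/120 = 22*(1/120) = 11/60 ≈ 0.18333)
Y*P = -15*11/60 = -11/4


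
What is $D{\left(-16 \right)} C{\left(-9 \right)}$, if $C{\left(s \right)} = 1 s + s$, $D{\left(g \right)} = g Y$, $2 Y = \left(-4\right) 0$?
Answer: $0$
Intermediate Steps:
$Y = 0$ ($Y = \frac{\left(-4\right) 0}{2} = \frac{1}{2} \cdot 0 = 0$)
$D{\left(g \right)} = 0$ ($D{\left(g \right)} = g 0 = 0$)
$C{\left(s \right)} = 2 s$ ($C{\left(s \right)} = s + s = 2 s$)
$D{\left(-16 \right)} C{\left(-9 \right)} = 0 \cdot 2 \left(-9\right) = 0 \left(-18\right) = 0$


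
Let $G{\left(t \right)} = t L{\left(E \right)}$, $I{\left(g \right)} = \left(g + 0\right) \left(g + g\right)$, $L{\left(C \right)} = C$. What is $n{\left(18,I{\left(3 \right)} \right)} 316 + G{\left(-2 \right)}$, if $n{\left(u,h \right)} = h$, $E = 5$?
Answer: $5678$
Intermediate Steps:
$I{\left(g \right)} = 2 g^{2}$ ($I{\left(g \right)} = g 2 g = 2 g^{2}$)
$G{\left(t \right)} = 5 t$ ($G{\left(t \right)} = t 5 = 5 t$)
$n{\left(18,I{\left(3 \right)} \right)} 316 + G{\left(-2 \right)} = 2 \cdot 3^{2} \cdot 316 + 5 \left(-2\right) = 2 \cdot 9 \cdot 316 - 10 = 18 \cdot 316 - 10 = 5688 - 10 = 5678$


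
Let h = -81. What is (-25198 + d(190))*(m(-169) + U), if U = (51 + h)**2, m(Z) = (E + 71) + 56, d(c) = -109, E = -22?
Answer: -25433535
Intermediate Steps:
m(Z) = 105 (m(Z) = (-22 + 71) + 56 = 49 + 56 = 105)
U = 900 (U = (51 - 81)**2 = (-30)**2 = 900)
(-25198 + d(190))*(m(-169) + U) = (-25198 - 109)*(105 + 900) = -25307*1005 = -25433535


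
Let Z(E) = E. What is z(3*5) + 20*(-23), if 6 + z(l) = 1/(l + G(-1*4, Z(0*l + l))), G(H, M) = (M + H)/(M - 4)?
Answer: -7455/16 ≈ -465.94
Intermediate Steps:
G(H, M) = (H + M)/(-4 + M)
z(l) = -6 + 1/(1 + l) (z(l) = -6 + 1/(l + (-1*4 + (0*l + l))/(-4 + (0*l + l))) = -6 + 1/(l + (-4 + (0 + l))/(-4 + (0 + l))) = -6 + 1/(l + (-4 + l)/(-4 + l)) = -6 + 1/(l + 1) = -6 + 1/(1 + l))
z(3*5) + 20*(-23) = (-5 - 18*5)/(1 + 3*5) + 20*(-23) = (-5 - 6*15)/(1 + 15) - 460 = (-5 - 90)/16 - 460 = (1/16)*(-95) - 460 = -95/16 - 460 = -7455/16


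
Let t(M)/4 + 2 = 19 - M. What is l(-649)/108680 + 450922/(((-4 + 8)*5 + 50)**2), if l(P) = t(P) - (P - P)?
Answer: 612740707/6656650 ≈ 92.049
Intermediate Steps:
t(M) = 68 - 4*M (t(M) = -8 + 4*(19 - M) = -8 + (76 - 4*M) = 68 - 4*M)
l(P) = 68 - 4*P (l(P) = (68 - 4*P) - (P - P) = (68 - 4*P) - 1*0 = (68 - 4*P) + 0 = 68 - 4*P)
l(-649)/108680 + 450922/(((-4 + 8)*5 + 50)**2) = (68 - 4*(-649))/108680 + 450922/(((-4 + 8)*5 + 50)**2) = (68 + 2596)*(1/108680) + 450922/((4*5 + 50)**2) = 2664*(1/108680) + 450922/((20 + 50)**2) = 333/13585 + 450922/(70**2) = 333/13585 + 450922/4900 = 333/13585 + 450922*(1/4900) = 333/13585 + 225461/2450 = 612740707/6656650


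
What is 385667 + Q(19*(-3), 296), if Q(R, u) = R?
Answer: 385610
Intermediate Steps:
385667 + Q(19*(-3), 296) = 385667 + 19*(-3) = 385667 - 57 = 385610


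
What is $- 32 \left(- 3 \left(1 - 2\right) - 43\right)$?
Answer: $1280$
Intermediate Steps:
$- 32 \left(- 3 \left(1 - 2\right) - 43\right) = - 32 \left(\left(-3\right) \left(-1\right) - 43\right) = - 32 \left(3 - 43\right) = \left(-32\right) \left(-40\right) = 1280$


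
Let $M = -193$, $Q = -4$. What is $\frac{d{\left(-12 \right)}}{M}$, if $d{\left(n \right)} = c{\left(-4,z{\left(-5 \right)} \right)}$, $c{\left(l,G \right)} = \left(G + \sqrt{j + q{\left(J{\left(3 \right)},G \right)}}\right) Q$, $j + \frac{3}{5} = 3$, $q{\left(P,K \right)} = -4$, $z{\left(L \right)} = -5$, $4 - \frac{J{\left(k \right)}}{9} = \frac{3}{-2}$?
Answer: $- \frac{20}{193} + \frac{8 i \sqrt{10}}{965} \approx -0.10363 + 0.026216 i$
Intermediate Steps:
$J{\left(k \right)} = \frac{99}{2}$ ($J{\left(k \right)} = 36 - 9 \frac{3}{-2} = 36 - 9 \cdot 3 \left(- \frac{1}{2}\right) = 36 - - \frac{27}{2} = 36 + \frac{27}{2} = \frac{99}{2}$)
$j = \frac{12}{5}$ ($j = - \frac{3}{5} + 3 = \frac{12}{5} \approx 2.4$)
$c{\left(l,G \right)} = - 4 G - \frac{8 i \sqrt{10}}{5}$ ($c{\left(l,G \right)} = \left(G + \sqrt{\frac{12}{5} - 4}\right) \left(-4\right) = \left(G + \sqrt{- \frac{8}{5}}\right) \left(-4\right) = \left(G + \frac{2 i \sqrt{10}}{5}\right) \left(-4\right) = - 4 G - \frac{8 i \sqrt{10}}{5}$)
$d{\left(n \right)} = 20 - \frac{8 i \sqrt{10}}{5}$ ($d{\left(n \right)} = \left(-4\right) \left(-5\right) - \frac{8 i \sqrt{10}}{5} = 20 - \frac{8 i \sqrt{10}}{5}$)
$\frac{d{\left(-12 \right)}}{M} = \frac{20 - \frac{8 i \sqrt{10}}{5}}{-193} = \left(20 - \frac{8 i \sqrt{10}}{5}\right) \left(- \frac{1}{193}\right) = - \frac{20}{193} + \frac{8 i \sqrt{10}}{965}$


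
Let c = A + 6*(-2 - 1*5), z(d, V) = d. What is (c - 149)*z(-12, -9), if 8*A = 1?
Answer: 4581/2 ≈ 2290.5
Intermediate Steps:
A = ⅛ (A = (⅛)*1 = ⅛ ≈ 0.12500)
c = -335/8 (c = ⅛ + 6*(-2 - 1*5) = ⅛ + 6*(-2 - 5) = ⅛ + 6*(-7) = ⅛ - 42 = -335/8 ≈ -41.875)
(c - 149)*z(-12, -9) = (-335/8 - 149)*(-12) = -1527/8*(-12) = 4581/2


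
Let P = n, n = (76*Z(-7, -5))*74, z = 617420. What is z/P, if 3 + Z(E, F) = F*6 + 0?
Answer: -154355/46398 ≈ -3.3268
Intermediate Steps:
Z(E, F) = -3 + 6*F (Z(E, F) = -3 + (F*6 + 0) = -3 + (6*F + 0) = -3 + 6*F)
n = -185592 (n = (76*(-3 + 6*(-5)))*74 = (76*(-3 - 30))*74 = (76*(-33))*74 = -2508*74 = -185592)
P = -185592
z/P = 617420/(-185592) = 617420*(-1/185592) = -154355/46398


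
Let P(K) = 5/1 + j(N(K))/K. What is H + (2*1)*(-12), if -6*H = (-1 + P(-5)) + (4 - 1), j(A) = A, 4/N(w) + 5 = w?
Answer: -1259/50 ≈ -25.180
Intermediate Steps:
N(w) = 4/(-5 + w)
P(K) = 5 + 4/(K*(-5 + K)) (P(K) = 5/1 + (4/(-5 + K))/K = 5*1 + 4/(K*(-5 + K)) = 5 + 4/(K*(-5 + K)))
H = -59/50 (H = -((-1 + (5 + 4/(-5*(-5 - 5)))) + (4 - 1))/6 = -((-1 + (5 + 4*(-1/5)/(-10))) + 3)/6 = -((-1 + (5 + 4*(-1/5)*(-1/10))) + 3)/6 = -((-1 + (5 + 2/25)) + 3)/6 = -((-1 + 127/25) + 3)/6 = -(102/25 + 3)/6 = -1/6*177/25 = -59/50 ≈ -1.1800)
H + (2*1)*(-12) = -59/50 + (2*1)*(-12) = -59/50 + 2*(-12) = -59/50 - 24 = -1259/50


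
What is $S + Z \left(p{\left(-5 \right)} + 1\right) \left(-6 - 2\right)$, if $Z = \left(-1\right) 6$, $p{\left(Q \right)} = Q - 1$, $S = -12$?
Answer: $-252$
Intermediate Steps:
$p{\left(Q \right)} = -1 + Q$
$Z = -6$
$S + Z \left(p{\left(-5 \right)} + 1\right) \left(-6 - 2\right) = -12 - 6 \left(\left(-1 - 5\right) + 1\right) \left(-6 - 2\right) = -12 - 6 \left(-6 + 1\right) \left(-8\right) = -12 - 6 \left(\left(-5\right) \left(-8\right)\right) = -12 - 240 = -252$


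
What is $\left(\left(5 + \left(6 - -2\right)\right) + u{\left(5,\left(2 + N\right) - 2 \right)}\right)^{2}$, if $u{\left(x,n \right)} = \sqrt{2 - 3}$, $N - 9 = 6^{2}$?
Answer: $\left(13 + i\right)^{2} \approx 168.0 + 26.0 i$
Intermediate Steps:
$N = 45$ ($N = 9 + 6^{2} = 9 + 36 = 45$)
$u{\left(x,n \right)} = i$ ($u{\left(x,n \right)} = \sqrt{-1} = i$)
$\left(\left(5 + \left(6 - -2\right)\right) + u{\left(5,\left(2 + N\right) - 2 \right)}\right)^{2} = \left(\left(5 + \left(6 - -2\right)\right) + i\right)^{2} = \left(\left(5 + \left(6 + 2\right)\right) + i\right)^{2} = \left(\left(5 + 8\right) + i\right)^{2} = \left(13 + i\right)^{2}$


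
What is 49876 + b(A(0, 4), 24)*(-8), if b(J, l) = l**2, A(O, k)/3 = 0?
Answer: 45268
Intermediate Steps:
A(O, k) = 0 (A(O, k) = 3*0 = 0)
49876 + b(A(0, 4), 24)*(-8) = 49876 + 24**2*(-8) = 49876 + 576*(-8) = 49876 - 4608 = 45268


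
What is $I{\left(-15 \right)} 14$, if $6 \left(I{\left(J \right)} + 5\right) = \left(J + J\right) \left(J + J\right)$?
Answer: $2030$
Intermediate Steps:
$I{\left(J \right)} = -5 + \frac{2 J^{2}}{3}$ ($I{\left(J \right)} = -5 + \frac{\left(J + J\right) \left(J + J\right)}{6} = -5 + \frac{2 J 2 J}{6} = -5 + \frac{4 J^{2}}{6} = -5 + \frac{2 J^{2}}{3}$)
$I{\left(-15 \right)} 14 = \left(-5 + \frac{2 \left(-15\right)^{2}}{3}\right) 14 = \left(-5 + \frac{2}{3} \cdot 225\right) 14 = \left(-5 + 150\right) 14 = 145 \cdot 14 = 2030$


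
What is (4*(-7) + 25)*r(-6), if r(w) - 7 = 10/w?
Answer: -16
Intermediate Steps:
r(w) = 7 + 10/w
(4*(-7) + 25)*r(-6) = (4*(-7) + 25)*(7 + 10/(-6)) = (-28 + 25)*(7 + 10*(-1/6)) = -3*(7 - 5/3) = -3*16/3 = -16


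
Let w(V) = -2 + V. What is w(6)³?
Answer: 64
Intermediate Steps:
w(6)³ = (-2 + 6)³ = 4³ = 64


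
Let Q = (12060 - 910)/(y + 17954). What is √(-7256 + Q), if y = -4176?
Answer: I*√49981009/83 ≈ 85.177*I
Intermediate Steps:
Q = 5575/6889 (Q = (12060 - 910)/(-4176 + 17954) = 11150/13778 = 11150*(1/13778) = 5575/6889 ≈ 0.80926)
√(-7256 + Q) = √(-7256 + 5575/6889) = √(-49981009/6889) = I*√49981009/83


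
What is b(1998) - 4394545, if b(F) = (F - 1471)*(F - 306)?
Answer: -3502861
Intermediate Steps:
b(F) = (-1471 + F)*(-306 + F)
b(1998) - 4394545 = (450126 + 1998² - 1777*1998) - 4394545 = (450126 + 3992004 - 3550446) - 4394545 = 891684 - 4394545 = -3502861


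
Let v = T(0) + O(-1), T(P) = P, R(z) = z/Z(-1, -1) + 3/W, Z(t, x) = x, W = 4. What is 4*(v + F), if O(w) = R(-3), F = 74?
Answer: 311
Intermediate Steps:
R(z) = 3/4 - z (R(z) = z/(-1) + 3/4 = z*(-1) + 3*(1/4) = -z + 3/4 = 3/4 - z)
O(w) = 15/4 (O(w) = 3/4 - 1*(-3) = 3/4 + 3 = 15/4)
v = 15/4 (v = 0 + 15/4 = 15/4 ≈ 3.7500)
4*(v + F) = 4*(15/4 + 74) = 4*(311/4) = 311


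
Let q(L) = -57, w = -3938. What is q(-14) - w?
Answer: 3881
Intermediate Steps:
q(-14) - w = -57 - 1*(-3938) = -57 + 3938 = 3881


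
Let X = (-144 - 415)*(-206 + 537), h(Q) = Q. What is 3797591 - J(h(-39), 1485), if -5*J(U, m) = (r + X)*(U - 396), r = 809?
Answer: 19824731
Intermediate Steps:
X = -185029 (X = -559*331 = -185029)
J(U, m) = -14590224 + 36844*U (J(U, m) = -(809 - 185029)*(U - 396)/5 = -(-36844)*(-396 + U) = -(72951120 - 184220*U)/5 = -14590224 + 36844*U)
3797591 - J(h(-39), 1485) = 3797591 - (-14590224 + 36844*(-39)) = 3797591 - (-14590224 - 1436916) = 3797591 - 1*(-16027140) = 3797591 + 16027140 = 19824731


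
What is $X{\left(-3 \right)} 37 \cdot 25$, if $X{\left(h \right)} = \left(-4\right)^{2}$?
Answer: $14800$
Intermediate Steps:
$X{\left(h \right)} = 16$
$X{\left(-3 \right)} 37 \cdot 25 = 16 \cdot 37 \cdot 25 = 592 \cdot 25 = 14800$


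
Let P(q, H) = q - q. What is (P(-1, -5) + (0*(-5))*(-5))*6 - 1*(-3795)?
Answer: 3795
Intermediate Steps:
P(q, H) = 0
(P(-1, -5) + (0*(-5))*(-5))*6 - 1*(-3795) = (0 + (0*(-5))*(-5))*6 - 1*(-3795) = (0 + 0*(-5))*6 + 3795 = (0 + 0)*6 + 3795 = 0*6 + 3795 = 0 + 3795 = 3795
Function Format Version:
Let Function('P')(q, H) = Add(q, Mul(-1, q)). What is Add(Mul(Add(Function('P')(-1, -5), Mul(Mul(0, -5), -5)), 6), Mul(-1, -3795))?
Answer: 3795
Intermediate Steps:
Function('P')(q, H) = 0
Add(Mul(Add(Function('P')(-1, -5), Mul(Mul(0, -5), -5)), 6), Mul(-1, -3795)) = Add(Mul(Add(0, Mul(Mul(0, -5), -5)), 6), Mul(-1, -3795)) = Add(Mul(Add(0, Mul(0, -5)), 6), 3795) = Add(Mul(Add(0, 0), 6), 3795) = Add(Mul(0, 6), 3795) = Add(0, 3795) = 3795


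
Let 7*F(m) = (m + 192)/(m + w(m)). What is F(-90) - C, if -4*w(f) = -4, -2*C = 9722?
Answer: 3028301/623 ≈ 4860.8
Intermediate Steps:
C = -4861 (C = -1/2*9722 = -4861)
w(f) = 1 (w(f) = -1/4*(-4) = 1)
F(m) = (192 + m)/(7*(1 + m)) (F(m) = ((m + 192)/(m + 1))/7 = ((192 + m)/(1 + m))/7 = (192 + m)/(7*(1 + m)))
F(-90) - C = (192 - 90)/(7*(1 - 90)) - 1*(-4861) = (1/7)*102/(-89) + 4861 = (1/7)*(-1/89)*102 + 4861 = -102/623 + 4861 = 3028301/623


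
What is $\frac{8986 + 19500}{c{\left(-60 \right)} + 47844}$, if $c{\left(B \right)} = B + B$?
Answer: $\frac{14243}{23862} \approx 0.59689$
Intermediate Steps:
$c{\left(B \right)} = 2 B$
$\frac{8986 + 19500}{c{\left(-60 \right)} + 47844} = \frac{8986 + 19500}{2 \left(-60\right) + 47844} = \frac{28486}{-120 + 47844} = \frac{28486}{47724} = 28486 \cdot \frac{1}{47724} = \frac{14243}{23862}$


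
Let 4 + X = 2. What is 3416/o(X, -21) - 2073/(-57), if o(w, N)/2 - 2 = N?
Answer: -1017/19 ≈ -53.526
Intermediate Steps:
X = -2 (X = -4 + 2 = -2)
o(w, N) = 4 + 2*N
3416/o(X, -21) - 2073/(-57) = 3416/(4 + 2*(-21)) - 2073/(-57) = 3416/(4 - 42) - 2073*(-1/57) = 3416/(-38) + 691/19 = 3416*(-1/38) + 691/19 = -1708/19 + 691/19 = -1017/19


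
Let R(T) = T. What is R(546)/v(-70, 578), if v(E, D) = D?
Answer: 273/289 ≈ 0.94464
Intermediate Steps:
R(546)/v(-70, 578) = 546/578 = 546*(1/578) = 273/289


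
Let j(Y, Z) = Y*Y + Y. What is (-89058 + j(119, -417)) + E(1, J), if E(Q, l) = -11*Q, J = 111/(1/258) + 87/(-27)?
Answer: -74789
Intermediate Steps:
J = 257713/9 (J = 111/(1/258) + 87*(-1/27) = 111*258 - 29/9 = 28638 - 29/9 = 257713/9 ≈ 28635.)
j(Y, Z) = Y + Y² (j(Y, Z) = Y² + Y = Y + Y²)
(-89058 + j(119, -417)) + E(1, J) = (-89058 + 119*(1 + 119)) - 11*1 = (-89058 + 119*120) - 11 = (-89058 + 14280) - 11 = -74778 - 11 = -74789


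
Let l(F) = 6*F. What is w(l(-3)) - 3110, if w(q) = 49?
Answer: -3061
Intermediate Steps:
w(l(-3)) - 3110 = 49 - 3110 = -3061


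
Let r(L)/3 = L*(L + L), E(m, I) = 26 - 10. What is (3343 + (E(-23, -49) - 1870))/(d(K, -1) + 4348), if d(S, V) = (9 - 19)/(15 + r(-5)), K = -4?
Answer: 49137/143482 ≈ 0.34246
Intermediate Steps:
E(m, I) = 16
r(L) = 6*L**2 (r(L) = 3*(L*(L + L)) = 3*(L*(2*L)) = 3*(2*L**2) = 6*L**2)
d(S, V) = -2/33 (d(S, V) = (9 - 19)/(15 + 6*(-5)**2) = -10/(15 + 6*25) = -10/(15 + 150) = -10/165 = -10*1/165 = -2/33)
(3343 + (E(-23, -49) - 1870))/(d(K, -1) + 4348) = (3343 + (16 - 1870))/(-2/33 + 4348) = (3343 - 1854)/(143482/33) = 1489*(33/143482) = 49137/143482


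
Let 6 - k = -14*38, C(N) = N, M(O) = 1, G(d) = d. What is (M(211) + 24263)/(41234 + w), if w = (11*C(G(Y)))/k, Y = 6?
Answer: 6527016/11091979 ≈ 0.58844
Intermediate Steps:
k = 538 (k = 6 - (-14)*38 = 6 - 1*(-532) = 6 + 532 = 538)
w = 33/269 (w = (11*6)/538 = 66*(1/538) = 33/269 ≈ 0.12268)
(M(211) + 24263)/(41234 + w) = (1 + 24263)/(41234 + 33/269) = 24264/(11091979/269) = 24264*(269/11091979) = 6527016/11091979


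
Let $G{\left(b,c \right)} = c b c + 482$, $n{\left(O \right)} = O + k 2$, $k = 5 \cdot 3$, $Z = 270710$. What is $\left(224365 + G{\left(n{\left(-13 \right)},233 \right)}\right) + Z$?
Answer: $1418470$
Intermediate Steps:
$k = 15$
$n{\left(O \right)} = 30 + O$ ($n{\left(O \right)} = O + 15 \cdot 2 = O + 30 = 30 + O$)
$G{\left(b,c \right)} = 482 + b c^{2}$ ($G{\left(b,c \right)} = b c c + 482 = b c^{2} + 482 = 482 + b c^{2}$)
$\left(224365 + G{\left(n{\left(-13 \right)},233 \right)}\right) + Z = \left(224365 + \left(482 + \left(30 - 13\right) 233^{2}\right)\right) + 270710 = \left(224365 + \left(482 + 17 \cdot 54289\right)\right) + 270710 = \left(224365 + \left(482 + 922913\right)\right) + 270710 = \left(224365 + 923395\right) + 270710 = 1147760 + 270710 = 1418470$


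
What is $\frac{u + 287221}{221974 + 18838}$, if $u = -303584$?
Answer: $- \frac{16363}{240812} \approx -0.067949$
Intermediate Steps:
$\frac{u + 287221}{221974 + 18838} = \frac{-303584 + 287221}{221974 + 18838} = - \frac{16363}{240812}$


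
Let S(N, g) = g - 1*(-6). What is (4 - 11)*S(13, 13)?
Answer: -133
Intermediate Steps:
S(N, g) = 6 + g (S(N, g) = g + 6 = 6 + g)
(4 - 11)*S(13, 13) = (4 - 11)*(6 + 13) = -7*19 = -133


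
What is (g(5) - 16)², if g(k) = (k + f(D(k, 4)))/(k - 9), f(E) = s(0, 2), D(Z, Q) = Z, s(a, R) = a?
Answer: 4761/16 ≈ 297.56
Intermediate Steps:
f(E) = 0
g(k) = k/(-9 + k) (g(k) = (k + 0)/(k - 9) = k/(-9 + k))
(g(5) - 16)² = (5/(-9 + 5) - 16)² = (5/(-4) - 16)² = (5*(-¼) - 16)² = (-5/4 - 16)² = (-69/4)² = 4761/16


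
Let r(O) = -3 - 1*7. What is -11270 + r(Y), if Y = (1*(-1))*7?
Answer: -11280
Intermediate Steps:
Y = -7 (Y = -1*7 = -7)
r(O) = -10 (r(O) = -3 - 7 = -10)
-11270 + r(Y) = -11270 - 10 = -11280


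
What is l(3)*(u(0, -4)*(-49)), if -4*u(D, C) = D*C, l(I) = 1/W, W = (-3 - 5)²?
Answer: 0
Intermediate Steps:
W = 64 (W = (-8)² = 64)
l(I) = 1/64
u(D, C) = -C*D/4 (u(D, C) = -D*C/4 = -C*D/4)
l(3)*(u(0, -4)*(-49)) = (-¼*(-4)*0*(-49))/64 = (0*(-49))/64 = (1/64)*0 = 0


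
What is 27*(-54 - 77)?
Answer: -3537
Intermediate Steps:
27*(-54 - 77) = 27*(-131) = -3537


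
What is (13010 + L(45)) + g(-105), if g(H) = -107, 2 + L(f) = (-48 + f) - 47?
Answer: 12851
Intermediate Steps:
L(f) = -97 + f (L(f) = -2 + ((-48 + f) - 47) = -2 + (-95 + f) = -97 + f)
(13010 + L(45)) + g(-105) = (13010 + (-97 + 45)) - 107 = (13010 - 52) - 107 = 12958 - 107 = 12851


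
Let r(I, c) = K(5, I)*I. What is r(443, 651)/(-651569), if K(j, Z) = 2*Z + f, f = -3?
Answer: -391169/651569 ≈ -0.60035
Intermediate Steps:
K(j, Z) = -3 + 2*Z (K(j, Z) = 2*Z - 3 = -3 + 2*Z)
r(I, c) = I*(-3 + 2*I) (r(I, c) = (-3 + 2*I)*I = I*(-3 + 2*I))
r(443, 651)/(-651569) = (443*(-3 + 2*443))/(-651569) = (443*(-3 + 886))*(-1/651569) = (443*883)*(-1/651569) = 391169*(-1/651569) = -391169/651569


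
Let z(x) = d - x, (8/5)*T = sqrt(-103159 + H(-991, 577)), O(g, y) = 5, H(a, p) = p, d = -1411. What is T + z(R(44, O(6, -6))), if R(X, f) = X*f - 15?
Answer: -1616 + 15*I*sqrt(11398)/8 ≈ -1616.0 + 200.18*I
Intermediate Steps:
R(X, f) = -15 + X*f
T = 15*I*sqrt(11398)/8 (T = 5*sqrt(-103159 + 577)/8 = 5*sqrt(-102582)/8 = 5*(3*I*sqrt(11398))/8 = 15*I*sqrt(11398)/8 ≈ 200.18*I)
z(x) = -1411 - x
T + z(R(44, O(6, -6))) = 15*I*sqrt(11398)/8 + (-1411 - (-15 + 44*5)) = 15*I*sqrt(11398)/8 + (-1411 - (-15 + 220)) = 15*I*sqrt(11398)/8 + (-1411 - 1*205) = 15*I*sqrt(11398)/8 + (-1411 - 205) = 15*I*sqrt(11398)/8 - 1616 = -1616 + 15*I*sqrt(11398)/8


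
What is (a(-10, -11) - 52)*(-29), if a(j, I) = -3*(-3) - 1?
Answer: 1276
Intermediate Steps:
a(j, I) = 8 (a(j, I) = 9 - 1 = 8)
(a(-10, -11) - 52)*(-29) = (8 - 52)*(-29) = -44*(-29) = 1276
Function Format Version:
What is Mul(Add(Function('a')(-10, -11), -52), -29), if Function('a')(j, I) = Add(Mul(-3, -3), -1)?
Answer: 1276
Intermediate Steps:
Function('a')(j, I) = 8 (Function('a')(j, I) = Add(9, -1) = 8)
Mul(Add(Function('a')(-10, -11), -52), -29) = Mul(Add(8, -52), -29) = Mul(-44, -29) = 1276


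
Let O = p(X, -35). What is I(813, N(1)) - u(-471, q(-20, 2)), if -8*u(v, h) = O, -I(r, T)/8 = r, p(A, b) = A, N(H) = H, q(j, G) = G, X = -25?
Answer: -52057/8 ≈ -6507.1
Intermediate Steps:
I(r, T) = -8*r
O = -25
u(v, h) = 25/8 (u(v, h) = -⅛*(-25) = 25/8)
I(813, N(1)) - u(-471, q(-20, 2)) = -8*813 - 1*25/8 = -6504 - 25/8 = -52057/8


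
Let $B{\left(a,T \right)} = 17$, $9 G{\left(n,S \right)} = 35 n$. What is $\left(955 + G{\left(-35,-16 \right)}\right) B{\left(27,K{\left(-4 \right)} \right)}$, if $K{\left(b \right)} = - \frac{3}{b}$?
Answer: $\frac{125290}{9} \approx 13921.0$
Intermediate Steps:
$G{\left(n,S \right)} = \frac{35 n}{9}$
$\left(955 + G{\left(-35,-16 \right)}\right) B{\left(27,K{\left(-4 \right)} \right)} = \left(955 + \frac{35}{9} \left(-35\right)\right) 17 = \left(955 - \frac{1225}{9}\right) 17 = \frac{7370}{9} \cdot 17 = \frac{125290}{9}$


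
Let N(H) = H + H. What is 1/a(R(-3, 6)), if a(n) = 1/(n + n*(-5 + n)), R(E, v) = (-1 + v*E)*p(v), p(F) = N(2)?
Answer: 6080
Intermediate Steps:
N(H) = 2*H
p(F) = 4 (p(F) = 2*2 = 4)
R(E, v) = -4 + 4*E*v (R(E, v) = (-1 + v*E)*4 = (-1 + E*v)*4 = -4 + 4*E*v)
1/a(R(-3, 6)) = 1/(1/((-4 + 4*(-3)*6)*(-4 + (-4 + 4*(-3)*6)))) = 1/(1/((-4 - 72)*(-4 + (-4 - 72)))) = 1/(1/((-76)*(-4 - 76))) = 1/(-1/76/(-80)) = 1/(-1/76*(-1/80)) = 1/(1/6080) = 6080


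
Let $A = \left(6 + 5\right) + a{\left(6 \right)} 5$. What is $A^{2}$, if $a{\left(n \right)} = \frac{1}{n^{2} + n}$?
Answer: $\frac{218089}{1764} \approx 123.63$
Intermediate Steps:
$a{\left(n \right)} = \frac{1}{n + n^{2}}$
$A = \frac{467}{42}$ ($A = \left(6 + 5\right) + \frac{1}{6 \left(1 + 6\right)} 5 = 11 + \frac{1}{6 \cdot 7} \cdot 5 = 11 + \frac{1}{6} \cdot \frac{1}{7} \cdot 5 = 11 + \frac{1}{42} \cdot 5 = 11 + \frac{5}{42} = \frac{467}{42} \approx 11.119$)
$A^{2} = \left(\frac{467}{42}\right)^{2} = \frac{218089}{1764}$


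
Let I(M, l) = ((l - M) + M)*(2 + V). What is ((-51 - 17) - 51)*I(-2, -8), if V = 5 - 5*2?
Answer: -2856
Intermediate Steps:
V = -5 (V = 5 - 10 = -5)
I(M, l) = -3*l (I(M, l) = ((l - M) + M)*(2 - 5) = l*(-3) = -3*l)
((-51 - 17) - 51)*I(-2, -8) = ((-51 - 17) - 51)*(-3*(-8)) = (-68 - 51)*24 = -119*24 = -2856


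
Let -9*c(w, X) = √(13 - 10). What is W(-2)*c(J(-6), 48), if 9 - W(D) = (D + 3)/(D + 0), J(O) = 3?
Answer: -19*√3/18 ≈ -1.8283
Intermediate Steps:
c(w, X) = -√3/9 (c(w, X) = -√(13 - 10)/9 = -√3/9)
W(D) = 9 - (3 + D)/D (W(D) = 9 - (D + 3)/(D + 0) = 9 - (3 + D)/D)
W(-2)*c(J(-6), 48) = (8 - 3/(-2))*(-√3/9) = (8 - 3*(-½))*(-√3/9) = (8 + 3/2)*(-√3/9) = 19*(-√3/9)/2 = -19*√3/18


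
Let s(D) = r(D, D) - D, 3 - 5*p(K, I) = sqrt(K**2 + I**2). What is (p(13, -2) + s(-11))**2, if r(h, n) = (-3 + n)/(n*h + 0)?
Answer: 50807597/366025 - 13896*sqrt(173)/3025 ≈ 78.388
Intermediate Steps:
r(h, n) = (-3 + n)/(h*n) (r(h, n) = (-3 + n)/(h*n + 0) = (-3 + n)/((h*n)) = (-3 + n)*(1/(h*n)) = (-3 + n)/(h*n))
p(K, I) = 3/5 - sqrt(I**2 + K**2)/5 (p(K, I) = 3/5 - sqrt(K**2 + I**2)/5 = 3/5 - sqrt(I**2 + K**2)/5)
s(D) = -D + (-3 + D)/D**2 (s(D) = (-3 + D)/(D*D) - D = (-3 + D)/D**2 - D = -D + (-3 + D)/D**2)
(p(13, -2) + s(-11))**2 = ((3/5 - sqrt((-2)**2 + 13**2)/5) + (-3 - 11 - 1*(-11)**3)/(-11)**2)**2 = ((3/5 - sqrt(4 + 169)/5) + (-3 - 11 - 1*(-1331))/121)**2 = ((3/5 - sqrt(173)/5) + (-3 - 11 + 1331)/121)**2 = ((3/5 - sqrt(173)/5) + (1/121)*1317)**2 = ((3/5 - sqrt(173)/5) + 1317/121)**2 = (6948/605 - sqrt(173)/5)**2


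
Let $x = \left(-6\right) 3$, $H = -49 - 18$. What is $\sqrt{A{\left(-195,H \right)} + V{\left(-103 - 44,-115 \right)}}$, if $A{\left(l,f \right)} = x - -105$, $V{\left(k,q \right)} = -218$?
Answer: $i \sqrt{131} \approx 11.446 i$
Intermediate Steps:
$H = -67$ ($H = -49 - 18 = -67$)
$x = -18$
$A{\left(l,f \right)} = 87$ ($A{\left(l,f \right)} = -18 - -105 = -18 + 105 = 87$)
$\sqrt{A{\left(-195,H \right)} + V{\left(-103 - 44,-115 \right)}} = \sqrt{87 - 218} = \sqrt{-131} = i \sqrt{131}$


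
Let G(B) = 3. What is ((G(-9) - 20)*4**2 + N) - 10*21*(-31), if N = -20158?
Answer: -13920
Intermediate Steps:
((G(-9) - 20)*4**2 + N) - 10*21*(-31) = ((3 - 20)*4**2 - 20158) - 10*21*(-31) = (-17*16 - 20158) - 210*(-31) = (-272 - 20158) + 6510 = -20430 + 6510 = -13920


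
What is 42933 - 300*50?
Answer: 27933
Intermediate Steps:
42933 - 300*50 = 42933 - 15000 = 27933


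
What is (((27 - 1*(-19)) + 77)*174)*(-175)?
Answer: -3745350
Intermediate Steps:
(((27 - 1*(-19)) + 77)*174)*(-175) = (((27 + 19) + 77)*174)*(-175) = ((46 + 77)*174)*(-175) = (123*174)*(-175) = 21402*(-175) = -3745350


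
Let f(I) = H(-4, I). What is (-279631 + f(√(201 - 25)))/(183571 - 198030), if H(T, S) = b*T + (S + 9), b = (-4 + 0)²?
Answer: 279686/14459 - 4*√11/14459 ≈ 19.342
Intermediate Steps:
b = 16 (b = (-4)² = 16)
H(T, S) = 9 + S + 16*T (H(T, S) = 16*T + (S + 9) = 16*T + (9 + S) = 9 + S + 16*T)
f(I) = -55 + I (f(I) = 9 + I + 16*(-4) = 9 + I - 64 = -55 + I)
(-279631 + f(√(201 - 25)))/(183571 - 198030) = (-279631 + (-55 + √(201 - 25)))/(183571 - 198030) = (-279631 + (-55 + √176))/(-14459) = (-279631 + (-55 + 4*√11))*(-1/14459) = (-279686 + 4*√11)*(-1/14459) = 279686/14459 - 4*√11/14459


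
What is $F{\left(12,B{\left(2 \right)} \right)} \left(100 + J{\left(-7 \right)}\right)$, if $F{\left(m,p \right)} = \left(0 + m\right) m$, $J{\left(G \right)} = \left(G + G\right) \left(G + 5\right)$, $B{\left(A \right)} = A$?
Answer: $18432$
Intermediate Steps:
$J{\left(G \right)} = 2 G \left(5 + G\right)$
$F{\left(m,p \right)} = m^{2}$ ($F{\left(m,p \right)} = m m = m^{2}$)
$F{\left(12,B{\left(2 \right)} \right)} \left(100 + J{\left(-7 \right)}\right) = 12^{2} \left(100 + 2 \left(-7\right) \left(5 - 7\right)\right) = 144 \left(100 + 2 \left(-7\right) \left(-2\right)\right) = 144 \left(100 + 28\right) = 144 \cdot 128 = 18432$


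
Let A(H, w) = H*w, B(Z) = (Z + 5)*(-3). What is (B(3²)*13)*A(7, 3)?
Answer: -11466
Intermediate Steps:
B(Z) = -15 - 3*Z (B(Z) = (5 + Z)*(-3) = -15 - 3*Z)
(B(3²)*13)*A(7, 3) = ((-15 - 3*3²)*13)*(7*3) = ((-15 - 3*9)*13)*21 = ((-15 - 27)*13)*21 = -42*13*21 = -546*21 = -11466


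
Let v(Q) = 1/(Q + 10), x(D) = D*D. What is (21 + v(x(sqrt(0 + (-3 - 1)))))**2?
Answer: 16129/36 ≈ 448.03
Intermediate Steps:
x(D) = D**2
v(Q) = 1/(10 + Q)
(21 + v(x(sqrt(0 + (-3 - 1)))))**2 = (21 + 1/(10 + (sqrt(0 + (-3 - 1)))**2))**2 = (21 + 1/(10 + (sqrt(0 - 4))**2))**2 = (21 + 1/(10 + (sqrt(-4))**2))**2 = (21 + 1/(10 + (2*I)**2))**2 = (21 + 1/(10 - 4))**2 = (21 + 1/6)**2 = (127/6)**2 = 16129/36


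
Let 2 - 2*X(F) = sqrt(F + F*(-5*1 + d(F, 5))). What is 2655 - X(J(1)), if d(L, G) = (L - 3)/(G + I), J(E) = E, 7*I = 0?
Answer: 2654 + I*sqrt(110)/10 ≈ 2654.0 + 1.0488*I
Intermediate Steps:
I = 0 (I = (1/7)*0 = 0)
d(L, G) = (-3 + L)/G (d(L, G) = (L - 3)/(G + 0) = (-3 + L)/G)
X(F) = 1 - sqrt(F + F*(-28/5 + F/5))/2 (X(F) = 1 - sqrt(F + F*(-5*1 + (-3 + F)/5))/2 = 1 - sqrt(F + F*(-5 + (-3 + F)/5))/2 = 1 - sqrt(F + F*(-5 + (-3/5 + F/5)))/2 = 1 - sqrt(F + F*(-28/5 + F/5))/2)
2655 - X(J(1)) = 2655 - (1 - sqrt(5)*sqrt(1*(-23 + 1))/10) = 2655 - (1 - sqrt(5)*sqrt(1*(-22))/10) = 2655 - (1 - sqrt(5)*sqrt(-22)/10) = 2655 - (1 - sqrt(5)*I*sqrt(22)/10) = 2655 - (1 - I*sqrt(110)/10) = 2655 + (-1 + I*sqrt(110)/10) = 2654 + I*sqrt(110)/10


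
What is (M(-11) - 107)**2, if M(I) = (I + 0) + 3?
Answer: 13225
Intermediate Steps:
M(I) = 3 + I (M(I) = I + 3 = 3 + I)
(M(-11) - 107)**2 = ((3 - 11) - 107)**2 = (-8 - 107)**2 = (-115)**2 = 13225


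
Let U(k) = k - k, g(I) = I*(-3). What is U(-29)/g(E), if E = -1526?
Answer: 0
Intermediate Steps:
g(I) = -3*I
U(k) = 0
U(-29)/g(E) = 0/((-3*(-1526))) = 0/4578 = 0*(1/4578) = 0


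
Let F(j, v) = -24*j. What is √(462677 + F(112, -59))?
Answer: √459989 ≈ 678.22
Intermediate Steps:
√(462677 + F(112, -59)) = √(462677 - 24*112) = √(462677 - 2688) = √459989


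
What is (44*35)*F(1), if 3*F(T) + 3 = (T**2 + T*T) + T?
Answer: 0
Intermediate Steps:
F(T) = -1 + T/3 + 2*T**2/3 (F(T) = -1 + ((T**2 + T*T) + T)/3 = -1 + ((T**2 + T**2) + T)/3 = -1 + (2*T**2 + T)/3 = -1 + (T + 2*T**2)/3 = -1 + (T/3 + 2*T**2/3) = -1 + T/3 + 2*T**2/3)
(44*35)*F(1) = (44*35)*(-1 + (1/3)*1 + (2/3)*1**2) = 1540*(-1 + 1/3 + (2/3)*1) = 1540*(-1 + 1/3 + 2/3) = 1540*0 = 0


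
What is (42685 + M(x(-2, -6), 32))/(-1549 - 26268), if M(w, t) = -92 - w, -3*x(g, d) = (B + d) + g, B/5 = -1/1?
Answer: -127766/83451 ≈ -1.5310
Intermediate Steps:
B = -5 (B = 5*(-1/1) = 5*(-1*1) = 5*(-1) = -5)
x(g, d) = 5/3 - d/3 - g/3 (x(g, d) = -((-5 + d) + g)/3 = -(-5 + d + g)/3 = 5/3 - d/3 - g/3)
(42685 + M(x(-2, -6), 32))/(-1549 - 26268) = (42685 + (-92 - (5/3 - ⅓*(-6) - ⅓*(-2))))/(-1549 - 26268) = (42685 + (-92 - (5/3 + 2 + ⅔)))/(-27817) = (42685 + (-92 - 1*13/3))*(-1/27817) = (42685 + (-92 - 13/3))*(-1/27817) = (42685 - 289/3)*(-1/27817) = (127766/3)*(-1/27817) = -127766/83451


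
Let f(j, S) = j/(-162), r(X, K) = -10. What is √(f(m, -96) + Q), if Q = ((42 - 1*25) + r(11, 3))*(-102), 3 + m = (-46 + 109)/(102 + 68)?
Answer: I*√1671364605/1530 ≈ 26.72*I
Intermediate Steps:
m = -447/170 (m = -3 + (-46 + 109)/(102 + 68) = -3 + 63/170 = -447/170 ≈ -2.6294)
f(j, S) = -j/162 (f(j, S) = j*(-1/162) = -j/162)
Q = -714 (Q = ((42 - 1*25) - 10)*(-102) = ((42 - 25) - 10)*(-102) = (17 - 10)*(-102) = 7*(-102) = -714)
√(f(m, -96) + Q) = √(-1/162*(-447/170) - 714) = √(149/9180 - 714) = √(-6554371/9180) = I*√1671364605/1530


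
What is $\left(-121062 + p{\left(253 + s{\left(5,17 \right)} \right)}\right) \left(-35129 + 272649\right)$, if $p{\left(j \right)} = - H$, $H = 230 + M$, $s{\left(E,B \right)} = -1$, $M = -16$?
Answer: $-28805475520$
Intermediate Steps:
$H = 214$ ($H = 230 - 16 = 214$)
$p{\left(j \right)} = -214$ ($p{\left(j \right)} = \left(-1\right) 214 = -214$)
$\left(-121062 + p{\left(253 + s{\left(5,17 \right)} \right)}\right) \left(-35129 + 272649\right) = \left(-121062 - 214\right) \left(-35129 + 272649\right) = \left(-121276\right) 237520 = -28805475520$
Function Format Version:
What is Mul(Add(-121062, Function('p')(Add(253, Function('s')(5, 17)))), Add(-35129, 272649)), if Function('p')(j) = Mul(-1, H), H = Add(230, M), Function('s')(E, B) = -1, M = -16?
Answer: -28805475520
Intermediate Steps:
H = 214 (H = Add(230, -16) = 214)
Function('p')(j) = -214 (Function('p')(j) = Mul(-1, 214) = -214)
Mul(Add(-121062, Function('p')(Add(253, Function('s')(5, 17)))), Add(-35129, 272649)) = Mul(Add(-121062, -214), Add(-35129, 272649)) = Mul(-121276, 237520) = -28805475520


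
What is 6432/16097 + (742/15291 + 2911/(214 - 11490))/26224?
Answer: 29082198800883715/72783818381850048 ≈ 0.39957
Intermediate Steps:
6432/16097 + (742/15291 + 2911/(214 - 11490))/26224 = 6432*(1/16097) + (742*(1/15291) + 2911/(-11276))*(1/26224) = 6432/16097 + (742/15291 + 2911*(-1/11276))*(1/26224) = 6432/16097 + (742/15291 - 2911/11276)*(1/26224) = 6432/16097 - 36145309/172421316*1/26224 = 6432/16097 - 36145309/4521576590784 = 29082198800883715/72783818381850048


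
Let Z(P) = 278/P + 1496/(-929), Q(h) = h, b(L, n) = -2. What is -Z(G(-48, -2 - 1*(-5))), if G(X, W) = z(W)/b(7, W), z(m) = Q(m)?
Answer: 521012/2787 ≈ 186.94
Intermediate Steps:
z(m) = m
G(X, W) = -W/2 (G(X, W) = W/(-2) = W*(-1/2) = -W/2)
Z(P) = -1496/929 + 278/P (Z(P) = 278/P + 1496*(-1/929) = 278/P - 1496/929 = -1496/929 + 278/P)
-Z(G(-48, -2 - 1*(-5))) = -(-1496/929 + 278/((-(-2 - 1*(-5))/2))) = -(-1496/929 + 278/((-(-2 + 5)/2))) = -(-1496/929 + 278/((-1/2*3))) = -(-1496/929 + 278/(-3/2)) = -(-1496/929 + 278*(-2/3)) = -(-1496/929 - 556/3) = -1*(-521012/2787) = 521012/2787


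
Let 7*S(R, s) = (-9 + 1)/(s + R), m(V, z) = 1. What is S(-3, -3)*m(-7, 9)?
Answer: 4/21 ≈ 0.19048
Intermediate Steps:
S(R, s) = -8/(7*(R + s)) (S(R, s) = ((-9 + 1)/(s + R))/7 = (-8/(R + s))/7 = -8/(7*(R + s)))
S(-3, -3)*m(-7, 9) = -8/(7*(-3) + 7*(-3))*1 = -8/(-21 - 21)*1 = -8/(-42)*1 = -8*(-1/42)*1 = (4/21)*1 = 4/21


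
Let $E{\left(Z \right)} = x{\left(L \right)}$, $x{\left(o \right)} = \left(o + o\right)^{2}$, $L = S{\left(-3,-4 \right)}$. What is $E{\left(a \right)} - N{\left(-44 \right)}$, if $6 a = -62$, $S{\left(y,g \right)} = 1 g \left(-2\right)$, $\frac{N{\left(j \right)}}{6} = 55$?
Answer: $-74$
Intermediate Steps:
$N{\left(j \right)} = 330$ ($N{\left(j \right)} = 6 \cdot 55 = 330$)
$S{\left(y,g \right)} = - 2 g$ ($S{\left(y,g \right)} = g \left(-2\right) = - 2 g$)
$a = - \frac{31}{3}$ ($a = \frac{1}{6} \left(-62\right) = - \frac{31}{3} \approx -10.333$)
$L = 8$ ($L = \left(-2\right) \left(-4\right) = 8$)
$x{\left(o \right)} = 4 o^{2}$ ($x{\left(o \right)} = \left(2 o\right)^{2} = 4 o^{2}$)
$E{\left(Z \right)} = 256$ ($E{\left(Z \right)} = 4 \cdot 8^{2} = 4 \cdot 64 = 256$)
$E{\left(a \right)} - N{\left(-44 \right)} = 256 - 330 = -74$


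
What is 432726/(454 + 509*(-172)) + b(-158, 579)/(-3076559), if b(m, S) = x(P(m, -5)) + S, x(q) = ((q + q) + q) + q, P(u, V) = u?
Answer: -95093032418/19139273539 ≈ -4.9685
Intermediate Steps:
x(q) = 4*q (x(q) = (2*q + q) + q = 3*q + q = 4*q)
b(m, S) = S + 4*m (b(m, S) = 4*m + S = S + 4*m)
432726/(454 + 509*(-172)) + b(-158, 579)/(-3076559) = 432726/(454 + 509*(-172)) + (579 + 4*(-158))/(-3076559) = 432726/(454 - 87548) + (579 - 632)*(-1/3076559) = 432726/(-87094) - 53*(-1/3076559) = 432726*(-1/87094) + 53/3076559 = -30909/6221 + 53/3076559 = -95093032418/19139273539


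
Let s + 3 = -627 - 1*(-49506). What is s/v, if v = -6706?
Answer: -24438/3353 ≈ -7.2884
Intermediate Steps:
s = 48876 (s = -3 + (-627 - 1*(-49506)) = -3 + (-627 + 49506) = -3 + 48879 = 48876)
s/v = 48876/(-6706) = 48876*(-1/6706) = -24438/3353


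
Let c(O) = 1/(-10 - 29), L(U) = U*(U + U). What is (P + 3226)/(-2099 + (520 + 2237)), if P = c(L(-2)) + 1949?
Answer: 14416/1833 ≈ 7.8647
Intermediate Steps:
L(U) = 2*U² (L(U) = U*(2*U) = 2*U²)
c(O) = -1/39 (c(O) = 1/(-39) = -1/39)
P = 76010/39 (P = -1/39 + 1949 = 76010/39 ≈ 1949.0)
(P + 3226)/(-2099 + (520 + 2237)) = (76010/39 + 3226)/(-2099 + (520 + 2237)) = 201824/(39*(-2099 + 2757)) = (201824/39)/658 = (201824/39)*(1/658) = 14416/1833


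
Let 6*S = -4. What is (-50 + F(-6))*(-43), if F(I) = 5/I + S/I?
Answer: 39259/18 ≈ 2181.1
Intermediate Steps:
S = -⅔ (S = (⅙)*(-4) = -⅔ ≈ -0.66667)
F(I) = 13/(3*I) (F(I) = 5/I - 2/(3*I) = 13/(3*I))
(-50 + F(-6))*(-43) = (-50 + (13/3)/(-6))*(-43) = (-50 + (13/3)*(-⅙))*(-43) = (-50 - 13/18)*(-43) = -913/18*(-43) = 39259/18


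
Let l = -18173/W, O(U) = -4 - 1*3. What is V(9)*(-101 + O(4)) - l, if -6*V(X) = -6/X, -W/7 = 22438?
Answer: -1902965/157066 ≈ -12.116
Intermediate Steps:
W = -157066 (W = -7*22438 = -157066)
O(U) = -7 (O(U) = -4 - 3 = -7)
V(X) = 1/X (V(X) = -(-1)/X = 1/X)
l = 18173/157066 (l = -18173/(-157066) = -18173*(-1/157066) = 18173/157066 ≈ 0.11570)
V(9)*(-101 + O(4)) - l = (-101 - 7)/9 - 1*18173/157066 = (⅑)*(-108) - 18173/157066 = -12 - 18173/157066 = -1902965/157066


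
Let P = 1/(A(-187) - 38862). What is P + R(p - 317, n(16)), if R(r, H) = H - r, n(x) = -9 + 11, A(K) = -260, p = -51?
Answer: 14475139/39122 ≈ 370.00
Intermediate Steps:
n(x) = 2
P = -1/39122 (P = 1/(-260 - 38862) = 1/(-39122) = -1/39122 ≈ -2.5561e-5)
P + R(p - 317, n(16)) = -1/39122 + (2 - (-51 - 317)) = -1/39122 + (2 - 1*(-368)) = -1/39122 + (2 + 368) = -1/39122 + 370 = 14475139/39122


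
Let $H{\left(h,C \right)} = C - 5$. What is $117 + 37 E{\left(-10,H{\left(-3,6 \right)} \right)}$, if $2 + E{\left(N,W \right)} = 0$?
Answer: $43$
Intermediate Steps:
$H{\left(h,C \right)} = -5 + C$ ($H{\left(h,C \right)} = C - 5 = -5 + C$)
$E{\left(N,W \right)} = -2$ ($E{\left(N,W \right)} = -2 + 0 = -2$)
$117 + 37 E{\left(-10,H{\left(-3,6 \right)} \right)} = 117 + 37 \left(-2\right) = 117 - 74 = 43$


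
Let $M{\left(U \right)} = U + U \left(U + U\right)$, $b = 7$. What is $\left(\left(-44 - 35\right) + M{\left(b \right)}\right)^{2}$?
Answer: $676$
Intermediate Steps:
$M{\left(U \right)} = U + 2 U^{2}$ ($M{\left(U \right)} = U + U 2 U = U + 2 U^{2}$)
$\left(\left(-44 - 35\right) + M{\left(b \right)}\right)^{2} = \left(\left(-44 - 35\right) + 7 \left(1 + 2 \cdot 7\right)\right)^{2} = \left(\left(-44 - 35\right) + 7 \left(1 + 14\right)\right)^{2} = \left(-79 + 7 \cdot 15\right)^{2} = \left(-79 + 105\right)^{2} = 26^{2} = 676$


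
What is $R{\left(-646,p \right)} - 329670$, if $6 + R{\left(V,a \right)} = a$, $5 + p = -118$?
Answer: $-329799$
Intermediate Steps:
$p = -123$ ($p = -5 - 118 = -123$)
$R{\left(V,a \right)} = -6 + a$
$R{\left(-646,p \right)} - 329670 = \left(-6 - 123\right) - 329670 = -129 - 329670 = -329799$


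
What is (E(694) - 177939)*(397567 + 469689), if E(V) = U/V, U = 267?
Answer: -53548461109572/347 ≈ -1.5432e+11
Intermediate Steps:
E(V) = 267/V
(E(694) - 177939)*(397567 + 469689) = (267/694 - 177939)*(397567 + 469689) = (267*(1/694) - 177939)*867256 = (267/694 - 177939)*867256 = -123489399/694*867256 = -53548461109572/347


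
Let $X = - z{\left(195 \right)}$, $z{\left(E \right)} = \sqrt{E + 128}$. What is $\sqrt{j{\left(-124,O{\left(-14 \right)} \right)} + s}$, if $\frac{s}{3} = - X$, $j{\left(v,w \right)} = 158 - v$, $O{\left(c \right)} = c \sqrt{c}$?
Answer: $\sqrt{282 + 3 \sqrt{323}} \approx 18.328$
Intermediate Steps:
$O{\left(c \right)} = c^{\frac{3}{2}}$
$z{\left(E \right)} = \sqrt{128 + E}$
$X = - \sqrt{323}$ ($X = - \sqrt{128 + 195} = - \sqrt{323} \approx -17.972$)
$s = 3 \sqrt{323}$ ($s = 3 \left(- \left(-1\right) \sqrt{323}\right) = 3 \sqrt{323} \approx 53.917$)
$\sqrt{j{\left(-124,O{\left(-14 \right)} \right)} + s} = \sqrt{\left(158 - -124\right) + 3 \sqrt{323}} = \sqrt{\left(158 + 124\right) + 3 \sqrt{323}} = \sqrt{282 + 3 \sqrt{323}}$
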